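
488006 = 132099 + 355907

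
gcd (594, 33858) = 594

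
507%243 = 21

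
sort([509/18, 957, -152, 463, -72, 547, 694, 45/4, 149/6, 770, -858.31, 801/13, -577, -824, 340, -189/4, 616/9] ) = [-858.31, -824, -577, -152, -72, -189/4, 45/4, 149/6, 509/18, 801/13, 616/9, 340, 463, 547, 694, 770, 957] 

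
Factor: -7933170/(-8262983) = 2^1 * 3^1 * 5^1 * 7^1 * 37^1 * 1021^1 * 8262983^(-1)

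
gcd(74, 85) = 1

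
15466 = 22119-6653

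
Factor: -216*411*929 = -1*2^3*3^4*137^1*929^1 = -82472904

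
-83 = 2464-2547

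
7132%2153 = 673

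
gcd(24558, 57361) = 1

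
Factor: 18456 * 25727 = 2^3 * 3^1 * 13^1 * 769^1 * 1979^1 = 474817512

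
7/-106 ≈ -0.0660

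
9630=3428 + 6202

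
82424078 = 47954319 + 34469759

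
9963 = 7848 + 2115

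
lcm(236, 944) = 944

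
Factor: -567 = -1*3^4*7^1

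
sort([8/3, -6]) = [-6, 8/3]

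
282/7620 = 47/1270 ≈ 0.0370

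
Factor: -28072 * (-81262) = 2^4 * 11^2 * 29^1 * 41^1 * 991^1 = 2281186864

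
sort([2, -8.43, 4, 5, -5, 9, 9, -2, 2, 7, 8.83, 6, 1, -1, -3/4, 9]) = [-8.43, -5, -2, -1, -3/4, 1, 2, 2, 4, 5, 6, 7, 8.83, 9, 9, 9]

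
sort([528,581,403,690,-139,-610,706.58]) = [-610,-139,403,528,581,690,706.58]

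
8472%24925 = 8472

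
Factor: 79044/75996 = 3^(-1) * 7^1 * 941^1 * 2111^(-1) = 6587/6333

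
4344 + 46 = 4390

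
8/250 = 4/125 = 0.032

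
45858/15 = 15286/5 = 3057.20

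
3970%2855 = 1115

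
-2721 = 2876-5597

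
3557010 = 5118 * 695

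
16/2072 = 2/259 ≈ 0.00772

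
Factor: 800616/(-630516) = -1*2^1*33359^1*52543^(-1) = -66718/52543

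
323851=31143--292708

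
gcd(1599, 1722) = 123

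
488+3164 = 3652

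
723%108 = 75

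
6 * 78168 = 469008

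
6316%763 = 212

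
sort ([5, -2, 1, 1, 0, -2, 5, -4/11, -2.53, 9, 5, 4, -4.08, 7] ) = [-4.08, -2.53, -2, -2, -4/11, 0, 1, 1, 4, 5, 5, 5, 7, 9] 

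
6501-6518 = -17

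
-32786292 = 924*(-35483)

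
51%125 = 51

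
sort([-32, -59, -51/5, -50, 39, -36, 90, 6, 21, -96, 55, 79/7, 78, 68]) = [-96, -59, -50, -36, -32, -51/5, 6, 79/7, 21, 39, 55, 68, 78, 90]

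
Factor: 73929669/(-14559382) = -1*2^(-1)*3^1*11^2*203663^1*7279691^(-1)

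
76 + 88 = 164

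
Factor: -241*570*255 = -1*2^1*3^2*5^2*17^1*19^1*241^1 = -35029350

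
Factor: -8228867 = -1*17^1*43^1*11257^1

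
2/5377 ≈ 0.000372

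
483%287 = 196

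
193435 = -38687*(-5)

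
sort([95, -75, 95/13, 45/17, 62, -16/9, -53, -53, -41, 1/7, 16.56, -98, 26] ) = [-98, -75, -53, -53, -41, -16/9, 1/7, 45/17, 95/13, 16.56, 26, 62, 95] 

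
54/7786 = 27/3893≈0.00694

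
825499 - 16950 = 808549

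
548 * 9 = 4932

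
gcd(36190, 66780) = 70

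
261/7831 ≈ 0.0333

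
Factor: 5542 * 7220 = 2^3 * 5^1 * 17^1 * 19^2 * 163^1 = 40013240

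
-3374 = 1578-4952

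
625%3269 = 625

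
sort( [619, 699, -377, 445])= [-377, 445, 619, 699]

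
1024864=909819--115045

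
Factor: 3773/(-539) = -1 * 7^1 = -7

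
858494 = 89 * 9646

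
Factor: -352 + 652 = 2^2 * 3^1 * 5^2 = 300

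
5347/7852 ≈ 0.681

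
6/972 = 1/162 ≈ 0.00617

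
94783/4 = 23695 + 3/4 = 23695.75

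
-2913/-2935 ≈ 0.993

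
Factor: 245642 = 2^1 * 263^1 * 467^1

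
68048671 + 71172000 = 139220671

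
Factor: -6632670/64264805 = -1 * 2^1 * 3^1 * 101^1 * 199^1 * 1168451^(-1) = -120594/1168451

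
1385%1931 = 1385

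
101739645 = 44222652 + 57516993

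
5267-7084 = -1817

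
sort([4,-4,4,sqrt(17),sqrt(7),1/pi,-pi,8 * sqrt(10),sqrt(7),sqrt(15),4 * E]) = [-4,-pi,1/pi,sqrt(7),sqrt(7),sqrt(15),4,4,sqrt(17),4 * E,8 * sqrt(10)]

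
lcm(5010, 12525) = 25050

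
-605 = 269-874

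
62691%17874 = 9069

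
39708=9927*4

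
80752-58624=22128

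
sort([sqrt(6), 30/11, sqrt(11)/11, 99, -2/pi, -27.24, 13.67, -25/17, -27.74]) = [-27.74, -27.24, -25/17, -2/pi, sqrt(11)/11, sqrt(6), 30/11, 13.67, 99]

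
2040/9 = 680/3 ≈ 226.67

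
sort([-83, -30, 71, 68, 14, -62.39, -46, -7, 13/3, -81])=[-83, -81, -62.39, -46, -30, -7, 13/3, 14, 68, 71]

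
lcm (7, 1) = 7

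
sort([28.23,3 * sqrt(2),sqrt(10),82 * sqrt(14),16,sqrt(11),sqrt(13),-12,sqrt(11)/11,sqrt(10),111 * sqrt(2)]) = [-12,sqrt(11)/11,sqrt(10),sqrt(10),sqrt(11),sqrt(13),3 * sqrt(2),16,28.23,111 * sqrt(2),82 * sqrt(14)]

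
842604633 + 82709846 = 925314479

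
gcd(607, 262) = 1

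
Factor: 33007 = 13^1 * 2539^1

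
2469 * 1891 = 4668879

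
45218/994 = 22609/497 ≈ 45.49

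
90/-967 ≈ -0.0931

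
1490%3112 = 1490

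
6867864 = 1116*6154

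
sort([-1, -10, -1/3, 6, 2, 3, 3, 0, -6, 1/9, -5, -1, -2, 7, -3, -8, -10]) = [-10, -10, -8, -6, -5, -3, -2, -1, -1, -1/3, 0, 1/9, 2, 3, 3, 6, 7]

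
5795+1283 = 7078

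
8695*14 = 121730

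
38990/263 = 148 + 66/263 ≈ 148.25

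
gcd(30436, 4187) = 1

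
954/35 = 27 + 9/35 ≈ 27.26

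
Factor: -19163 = -1*19163^1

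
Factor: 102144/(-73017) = -1*2^8*3^(-1)*61^(-1) = -256/183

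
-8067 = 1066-9133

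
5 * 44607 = 223035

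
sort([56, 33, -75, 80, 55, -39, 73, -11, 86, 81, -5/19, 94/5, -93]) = [-93, -75, -39, -11, -5/19, 94/5, 33, 55, 56, 73, 80, 81, 86]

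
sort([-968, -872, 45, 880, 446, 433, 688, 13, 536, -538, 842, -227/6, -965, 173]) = [-968, -965, -872, -538, -227/6, 13, 45, 173, 433, 446, 536, 688, 842, 880]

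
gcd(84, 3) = 3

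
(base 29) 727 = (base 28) 7gg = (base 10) 5952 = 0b1011101000000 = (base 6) 43320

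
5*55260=276300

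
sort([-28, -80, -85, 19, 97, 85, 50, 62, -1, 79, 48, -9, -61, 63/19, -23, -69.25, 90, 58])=[-85, -80, -69.25, -61, -28, -23, -9, -1, 63/19, 19, 48, 50, 58, 62, 79, 85, 90, 97]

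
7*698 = 4886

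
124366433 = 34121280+90245153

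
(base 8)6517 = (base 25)5b7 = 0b110101001111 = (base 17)bd7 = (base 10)3407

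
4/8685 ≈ 0.000461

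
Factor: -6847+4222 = -1*3^1*5^3*7^1 = -2625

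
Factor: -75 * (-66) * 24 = 2^4 * 3^3 * 5^2 * 11^1 = 118800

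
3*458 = 1374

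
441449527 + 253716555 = 695166082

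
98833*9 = 889497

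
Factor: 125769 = 3^1*7^1*53^1*113^1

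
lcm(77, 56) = 616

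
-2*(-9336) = 18672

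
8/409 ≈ 0.0196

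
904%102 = 88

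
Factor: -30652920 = -1*2^3*3^2*5^1*85147^1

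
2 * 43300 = 86600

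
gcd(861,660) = 3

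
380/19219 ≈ 0.0198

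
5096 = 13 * 392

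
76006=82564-6558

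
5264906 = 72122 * 73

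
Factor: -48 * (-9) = 2^4 * 3^3 = 432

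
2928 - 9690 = -6762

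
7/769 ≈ 0.00910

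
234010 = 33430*7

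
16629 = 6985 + 9644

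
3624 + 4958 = 8582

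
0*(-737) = 0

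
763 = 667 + 96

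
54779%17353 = 2720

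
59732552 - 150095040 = -90362488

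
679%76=71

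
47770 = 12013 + 35757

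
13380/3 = 4460 = 4460.00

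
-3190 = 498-3688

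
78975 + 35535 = 114510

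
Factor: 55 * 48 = 2^4 * 3^1 * 5^1 * 11^1 = 2640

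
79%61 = 18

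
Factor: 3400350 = 2^1 * 3^1 * 5^2 * 22669^1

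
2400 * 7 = 16800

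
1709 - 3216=-1507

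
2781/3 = 927 = 927.00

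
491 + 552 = 1043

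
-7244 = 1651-8895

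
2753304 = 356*7734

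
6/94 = 3/47≈0.0638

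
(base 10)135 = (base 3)12000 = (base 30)4f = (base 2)10000111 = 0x87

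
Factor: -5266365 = -1*3^1*5^1*13^1*113^1*239^1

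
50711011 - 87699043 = -36988032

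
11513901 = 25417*453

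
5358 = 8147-2789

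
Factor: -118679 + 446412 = 7^1*46819^1 = 327733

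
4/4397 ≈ 0.000910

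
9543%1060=3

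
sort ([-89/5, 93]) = [-89/5, 93]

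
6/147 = 2/49 ≈ 0.0408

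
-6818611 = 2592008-9410619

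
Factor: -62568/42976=-1*2^ (-2)*3^2*11^1*17^ (-1)=-99/68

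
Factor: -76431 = -1 * 3^1 * 73^1 * 349^1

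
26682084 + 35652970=62335054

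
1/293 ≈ 0.00341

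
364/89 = 4 + 8/89≈4.09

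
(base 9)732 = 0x254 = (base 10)596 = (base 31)j7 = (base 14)308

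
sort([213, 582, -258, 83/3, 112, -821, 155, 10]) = [-821, -258, 10, 83/3, 112, 155, 213, 582]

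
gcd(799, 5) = 1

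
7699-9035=-1336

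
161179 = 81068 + 80111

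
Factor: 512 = 2^9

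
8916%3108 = 2700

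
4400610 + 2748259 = 7148869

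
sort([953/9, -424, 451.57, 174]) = [-424, 953/9, 174, 451.57]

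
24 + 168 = 192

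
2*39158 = 78316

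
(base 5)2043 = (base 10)273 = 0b100010001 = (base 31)8p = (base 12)1a9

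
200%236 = 200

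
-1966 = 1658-3624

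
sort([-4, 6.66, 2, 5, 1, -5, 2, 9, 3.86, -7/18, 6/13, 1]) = [-5, -4, -7/18, 6/13, 1, 1, 2, 2, 3.86, 5, 6.66, 9]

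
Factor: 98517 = 3^1*32839^1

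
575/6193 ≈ 0.0928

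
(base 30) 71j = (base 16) 18cd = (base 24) b0d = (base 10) 6349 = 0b1100011001101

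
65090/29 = 2244 + 14/29 ≈ 2244.48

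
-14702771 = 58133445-72836216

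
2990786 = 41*72946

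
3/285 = 1/95 ≈ 0.0105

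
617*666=410922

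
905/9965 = 181/1993 ≈ 0.0908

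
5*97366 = 486830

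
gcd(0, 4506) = 4506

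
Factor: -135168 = -1 * 2^12 * 3^1 * 11^1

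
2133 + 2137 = 4270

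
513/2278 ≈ 0.225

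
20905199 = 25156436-4251237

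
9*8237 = 74133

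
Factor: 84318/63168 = 2^(-5)*7^(-1)*13^1*23^1 = 299/224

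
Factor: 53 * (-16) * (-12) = 2^6 * 3^1 * 53^1 = 10176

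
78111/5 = 15622 + 1/5 = 15622.20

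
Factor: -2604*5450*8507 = -1*2^3*3^1*5^2*7^1*31^1*47^1*109^1*181^1 = -120729642600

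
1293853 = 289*4477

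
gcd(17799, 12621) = 3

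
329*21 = 6909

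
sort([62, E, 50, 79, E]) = [E, E, 50, 62, 79]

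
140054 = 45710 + 94344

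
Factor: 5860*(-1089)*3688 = -1*2^5*3^2*5^1*11^2*293^1*461^1 = -23535119520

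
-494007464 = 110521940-604529404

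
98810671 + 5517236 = 104327907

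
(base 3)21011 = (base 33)5s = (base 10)193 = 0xc1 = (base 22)8h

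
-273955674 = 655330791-929286465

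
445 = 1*445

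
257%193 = 64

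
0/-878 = 0 = 0.00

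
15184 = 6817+8367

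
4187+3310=7497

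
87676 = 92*953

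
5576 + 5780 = 11356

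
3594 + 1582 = 5176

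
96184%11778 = 1960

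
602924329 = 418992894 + 183931435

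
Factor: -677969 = -1 * 59^1 * 11491^1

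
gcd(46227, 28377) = 3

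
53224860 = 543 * 98020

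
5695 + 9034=14729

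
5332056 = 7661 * 696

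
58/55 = 1 + 3/55 ≈ 1.05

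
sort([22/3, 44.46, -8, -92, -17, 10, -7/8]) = [-92, -17, -8, -7/8, 22/3, 10, 44.46]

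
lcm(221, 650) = 11050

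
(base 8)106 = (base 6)154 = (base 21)37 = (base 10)70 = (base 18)3g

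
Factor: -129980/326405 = -1 * 2^2 * 67^1 * 673^(-1) = -268/673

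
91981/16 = 5748 + 13/16 ≈ 5748.81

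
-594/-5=118 + 4/5=118.80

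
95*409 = 38855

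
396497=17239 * 23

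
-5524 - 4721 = -10245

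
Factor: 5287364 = 2^2*1321841^1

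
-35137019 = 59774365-94911384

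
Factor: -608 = -1*2^5*19^1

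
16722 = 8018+8704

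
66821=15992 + 50829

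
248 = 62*4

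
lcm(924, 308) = 924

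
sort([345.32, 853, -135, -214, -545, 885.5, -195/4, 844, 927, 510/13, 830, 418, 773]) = [-545, -214, -135, -195/4, 510/13, 345.32, 418, 773, 830, 844, 853, 885.5, 927]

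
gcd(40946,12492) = 694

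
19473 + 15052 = 34525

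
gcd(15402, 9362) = 302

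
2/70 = 1/35 ≈ 0.0286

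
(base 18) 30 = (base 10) 54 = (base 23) 28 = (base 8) 66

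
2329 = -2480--4809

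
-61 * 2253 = -137433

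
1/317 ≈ 0.00315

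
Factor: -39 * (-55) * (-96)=-1 * 2^5 * 3^2 * 5^1 * 11^1 * 13^1=-205920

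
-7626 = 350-7976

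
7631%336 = 239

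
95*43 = 4085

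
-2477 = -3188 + 711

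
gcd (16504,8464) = 8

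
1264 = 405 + 859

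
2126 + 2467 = 4593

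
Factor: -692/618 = -1*2^1*3^ (-1)*103^ (-1)*173^1 = -346/309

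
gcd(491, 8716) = 1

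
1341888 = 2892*464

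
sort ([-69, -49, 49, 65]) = [-69, -49, 49, 65]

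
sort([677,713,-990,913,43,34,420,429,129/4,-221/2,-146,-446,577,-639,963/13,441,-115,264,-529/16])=[-990,-639,-446,-146,-115,-221/2,-529/16,129/4,34,43,963/13,264,420,429,441,577,677,713,913]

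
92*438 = 40296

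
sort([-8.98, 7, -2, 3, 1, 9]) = [-8.98, -2, 1, 3, 7, 9]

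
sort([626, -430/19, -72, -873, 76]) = [-873, -72, -430/19, 76, 626]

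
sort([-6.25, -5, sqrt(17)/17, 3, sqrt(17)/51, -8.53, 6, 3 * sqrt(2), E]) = [-8.53, -6.25, -5, sqrt(17)/51, sqrt(17)/17, E, 3, 3 * sqrt(2), 6]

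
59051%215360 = 59051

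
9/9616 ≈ 0.000936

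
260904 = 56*4659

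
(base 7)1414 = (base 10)550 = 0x226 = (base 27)ka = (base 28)ji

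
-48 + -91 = -139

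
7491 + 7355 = 14846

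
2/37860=1/18930 ≈ 0.0000528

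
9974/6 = 1662+1/3 ≈ 1662.33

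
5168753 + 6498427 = 11667180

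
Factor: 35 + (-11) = 2^3*3^1 = 24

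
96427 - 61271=35156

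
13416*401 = 5379816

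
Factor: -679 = -1*7^1*97^1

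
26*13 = 338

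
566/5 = 113 + 1/5 = 113.20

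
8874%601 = 460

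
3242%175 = 92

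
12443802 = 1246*9987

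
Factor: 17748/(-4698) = -1 * 2^1 * 3^(-2) * 17^1 = -34/9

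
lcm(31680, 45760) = 411840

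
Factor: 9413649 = 3^2*7^1*149423^1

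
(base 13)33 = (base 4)222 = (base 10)42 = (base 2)101010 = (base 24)1i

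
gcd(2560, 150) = 10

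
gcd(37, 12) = 1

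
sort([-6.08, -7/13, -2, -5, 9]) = [-6.08, -5, -2, -7/13, 9]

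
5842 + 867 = 6709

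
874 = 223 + 651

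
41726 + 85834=127560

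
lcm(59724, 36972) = 776412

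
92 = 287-195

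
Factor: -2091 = -1 * 3^1 * 17^1 * 41^1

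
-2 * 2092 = -4184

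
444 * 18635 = 8273940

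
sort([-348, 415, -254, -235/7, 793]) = [-348, -254, -235/7, 415, 793]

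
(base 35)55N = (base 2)1100010110011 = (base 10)6323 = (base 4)1202303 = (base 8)14263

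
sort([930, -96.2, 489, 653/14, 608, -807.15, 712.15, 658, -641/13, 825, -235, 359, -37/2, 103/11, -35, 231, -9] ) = [-807.15, -235, -96.2, -641/13, -35, -37/2, -9, 103/11, 653/14, 231, 359, 489, 608, 658, 712.15, 825, 930] 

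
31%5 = 1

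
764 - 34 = 730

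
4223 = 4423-200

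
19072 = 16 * 1192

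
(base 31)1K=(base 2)110011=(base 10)51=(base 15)36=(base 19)2D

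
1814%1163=651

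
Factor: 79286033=613^1*129341^1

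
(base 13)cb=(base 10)167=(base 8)247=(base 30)5h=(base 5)1132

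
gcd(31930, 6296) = 2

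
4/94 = 2/47 ≈ 0.0426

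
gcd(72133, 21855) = 1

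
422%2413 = 422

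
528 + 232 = 760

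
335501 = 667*503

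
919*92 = 84548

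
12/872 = 3/218 ≈ 0.0138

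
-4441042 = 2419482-6860524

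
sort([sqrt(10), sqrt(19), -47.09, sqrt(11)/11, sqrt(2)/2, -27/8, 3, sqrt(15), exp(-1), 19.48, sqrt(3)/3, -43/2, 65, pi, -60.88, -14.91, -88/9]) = [-60.88, -47.09, -43/2, -14.91, -88/9, -27/8, sqrt(11)/11, exp(-1), sqrt(3)/3, sqrt(2)/2, 3, pi, sqrt(10), sqrt(15), sqrt(19), 19.48, 65]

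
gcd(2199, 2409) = 3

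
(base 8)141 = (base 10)97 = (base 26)3j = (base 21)4d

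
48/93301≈0.000514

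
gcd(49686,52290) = 42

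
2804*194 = 543976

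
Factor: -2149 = -1*7^1*307^1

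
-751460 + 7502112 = 6750652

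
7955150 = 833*9550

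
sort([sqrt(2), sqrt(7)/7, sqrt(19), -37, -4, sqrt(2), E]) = [-37, -4, sqrt(7)/7, sqrt(2), sqrt(2), E, sqrt(19)]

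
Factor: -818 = -1 * 2^1 * 409^1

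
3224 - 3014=210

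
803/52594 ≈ 0.0153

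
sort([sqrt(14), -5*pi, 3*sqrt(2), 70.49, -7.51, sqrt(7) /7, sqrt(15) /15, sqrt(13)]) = [-5*pi, -7.51, sqrt(15) /15, sqrt(7) /7, sqrt(13), sqrt(14), 3*sqrt(2), 70.49]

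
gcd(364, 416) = 52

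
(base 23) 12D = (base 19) 1BI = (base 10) 588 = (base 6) 2420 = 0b1001001100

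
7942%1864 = 486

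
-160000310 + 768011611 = 608011301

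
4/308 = 1/77 ≈ 0.0130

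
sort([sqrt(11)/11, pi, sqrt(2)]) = [sqrt(11)/11, sqrt(2), pi]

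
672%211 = 39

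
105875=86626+19249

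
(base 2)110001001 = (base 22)hj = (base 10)393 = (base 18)13f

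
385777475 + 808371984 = 1194149459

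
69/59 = 1 + 10/59 ≈ 1.17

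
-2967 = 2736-5703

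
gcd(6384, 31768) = 152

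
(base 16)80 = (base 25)53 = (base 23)5d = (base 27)4k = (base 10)128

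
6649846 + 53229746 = 59879592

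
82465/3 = 27488 + 1/3 ≈ 27488.33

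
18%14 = 4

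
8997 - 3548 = 5449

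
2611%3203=2611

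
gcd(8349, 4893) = 3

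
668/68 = 167/17 ≈ 9.82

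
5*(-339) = -1695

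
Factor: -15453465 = -1*3^1*5^1*971^1*1061^1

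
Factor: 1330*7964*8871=2^3*3^1*5^1*7^1*11^1*19^1*181^1*2957^1=93962696520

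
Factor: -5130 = -1*2^1*3^3*5^1*19^1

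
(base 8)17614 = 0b1111110001100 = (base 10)8076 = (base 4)1332030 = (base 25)cn1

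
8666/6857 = 1 + 1809/6857 ≈ 1.26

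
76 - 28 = 48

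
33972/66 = 514 + 8/11 ≈ 514.73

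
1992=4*498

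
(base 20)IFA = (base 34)6GU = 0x1D56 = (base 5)220020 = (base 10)7510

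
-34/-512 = 17/256 ≈ 0.0664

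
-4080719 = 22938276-27018995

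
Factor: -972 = -1*2^2*3^5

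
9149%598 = 179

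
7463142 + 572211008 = 579674150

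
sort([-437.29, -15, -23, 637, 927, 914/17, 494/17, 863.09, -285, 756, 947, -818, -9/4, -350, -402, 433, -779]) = [-818, -779, -437.29, -402, -350, -285, -23, -15, -9/4, 494/17, 914/17, 433, 637, 756, 863.09, 927, 947]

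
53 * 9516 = 504348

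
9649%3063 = 460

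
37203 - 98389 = -61186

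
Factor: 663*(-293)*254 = -1*2^1*3^1*13^1*17^1*127^1*293^1 = -49341786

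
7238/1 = 7238 = 7238.00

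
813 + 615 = 1428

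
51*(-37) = -1887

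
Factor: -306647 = -1 * 11^1 * 61^1 * 457^1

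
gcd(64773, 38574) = 9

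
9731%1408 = 1283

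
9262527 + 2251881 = 11514408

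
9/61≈0.148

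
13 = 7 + 6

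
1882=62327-60445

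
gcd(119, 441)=7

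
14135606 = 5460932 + 8674674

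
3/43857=1/14619 ≈ 0.0000684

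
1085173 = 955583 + 129590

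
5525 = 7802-2277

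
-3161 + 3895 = 734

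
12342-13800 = -1458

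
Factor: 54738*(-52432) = -1*2^5*3^2*29^1*113^1*3041^1 = -2870022816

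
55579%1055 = 719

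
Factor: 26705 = 5^1*7^2*109^1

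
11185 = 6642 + 4543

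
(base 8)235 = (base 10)157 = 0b10011101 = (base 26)61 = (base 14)b3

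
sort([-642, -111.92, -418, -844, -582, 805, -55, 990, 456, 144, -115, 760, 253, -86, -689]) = [-844, -689, -642, -582, -418, -115, -111.92, -86, -55, 144, 253, 456, 760, 805, 990]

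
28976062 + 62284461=91260523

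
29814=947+28867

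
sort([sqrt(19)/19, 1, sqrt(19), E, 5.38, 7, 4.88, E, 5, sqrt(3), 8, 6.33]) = [sqrt(19)/19, 1, sqrt(3), E, E, sqrt(19), 4.88, 5, 5.38, 6.33, 7, 8]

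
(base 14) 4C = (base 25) 2I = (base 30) 28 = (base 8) 104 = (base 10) 68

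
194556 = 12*16213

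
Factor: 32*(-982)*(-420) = 2^8*3^1*5^1*7^1*491^1 = 13198080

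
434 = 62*7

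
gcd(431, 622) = 1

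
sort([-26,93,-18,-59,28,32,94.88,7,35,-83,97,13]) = [-83,-59,-26,-18,7,13,28,32,35,93,94.88,97]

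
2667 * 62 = 165354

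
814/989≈0.823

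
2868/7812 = 239/651 ≈ 0.367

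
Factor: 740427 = 3^1*246809^1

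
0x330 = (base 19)24i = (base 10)816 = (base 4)30300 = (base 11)682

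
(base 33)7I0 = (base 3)102021100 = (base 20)10AH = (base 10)8217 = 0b10000000011001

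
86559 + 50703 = 137262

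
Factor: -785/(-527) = 5^1 * 17^(-1) * 31^(-1) * 157^1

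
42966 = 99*434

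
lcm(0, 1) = 0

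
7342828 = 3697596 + 3645232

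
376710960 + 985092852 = 1361803812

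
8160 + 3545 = 11705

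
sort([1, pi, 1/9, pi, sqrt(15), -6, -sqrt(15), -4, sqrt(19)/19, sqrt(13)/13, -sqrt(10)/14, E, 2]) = [-6, -4, -sqrt(15), -sqrt(10)/14, 1/9, sqrt(19)/19, sqrt(13)/13, 1, 2, E, pi, pi, sqrt(15)]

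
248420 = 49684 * 5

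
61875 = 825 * 75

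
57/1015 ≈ 0.0562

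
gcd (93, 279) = 93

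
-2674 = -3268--594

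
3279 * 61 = 200019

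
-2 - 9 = -11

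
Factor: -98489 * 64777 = -1 * 149^1 * 211^1 * 307^1 * 661^1 = -6379821953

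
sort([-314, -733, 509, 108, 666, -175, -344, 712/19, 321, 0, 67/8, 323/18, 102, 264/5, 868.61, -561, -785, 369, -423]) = [-785, -733, -561, -423, -344, -314, -175, 0, 67/8, 323/18, 712/19, 264/5, 102, 108, 321, 369, 509, 666, 868.61]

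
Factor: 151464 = 2^3 * 3^1 * 6311^1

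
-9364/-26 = 360 + 2/13 ≈ 360.15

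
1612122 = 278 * 5799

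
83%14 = 13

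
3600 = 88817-85217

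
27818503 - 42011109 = -14192606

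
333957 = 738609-404652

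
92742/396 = 234+13/66 ≈ 234.20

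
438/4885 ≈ 0.0897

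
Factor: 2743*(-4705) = -1*5^1*13^1*211^1*941^1 = -12905815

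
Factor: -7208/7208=-1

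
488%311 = 177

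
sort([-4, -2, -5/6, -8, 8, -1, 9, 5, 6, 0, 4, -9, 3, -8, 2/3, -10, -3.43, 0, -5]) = [-10, -9, -8, -8, -5, -4, -3.43, -2, -1, -5/6, 0, 0, 2/3, 3, 4, 5, 6, 8, 9]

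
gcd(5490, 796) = 2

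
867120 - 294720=572400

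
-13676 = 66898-80574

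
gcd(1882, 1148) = 2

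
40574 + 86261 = 126835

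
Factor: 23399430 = 2^1 * 3^1 * 5^1 * 779981^1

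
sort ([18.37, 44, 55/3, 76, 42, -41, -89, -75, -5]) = [-89, -75, -41, -5, 55/3, 18.37, 42, 44, 76]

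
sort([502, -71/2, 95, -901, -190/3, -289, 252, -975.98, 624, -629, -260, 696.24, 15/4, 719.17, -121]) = [-975.98, -901, -629, -289, -260, -121, -190/3, -71/2, 15/4, 95, 252, 502, 624, 696.24, 719.17]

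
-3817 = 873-4690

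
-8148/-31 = 262 + 26/31≈262.84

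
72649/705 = 103 + 34/705 ≈ 103.05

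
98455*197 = 19395635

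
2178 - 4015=-1837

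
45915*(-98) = -4499670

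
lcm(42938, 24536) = 171752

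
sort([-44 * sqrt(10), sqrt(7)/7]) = [-44 * sqrt(10), sqrt(7)/7]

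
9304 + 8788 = 18092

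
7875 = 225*35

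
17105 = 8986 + 8119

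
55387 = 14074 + 41313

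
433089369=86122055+346967314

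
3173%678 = 461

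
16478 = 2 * 8239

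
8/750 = 4/375 ≈ 0.0107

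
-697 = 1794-2491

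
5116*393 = 2010588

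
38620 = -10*(-3862)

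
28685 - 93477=-64792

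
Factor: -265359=-1*3^1*197^1*449^1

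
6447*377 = 2430519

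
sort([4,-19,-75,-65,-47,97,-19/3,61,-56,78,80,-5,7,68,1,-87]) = [-87,-75,-65,-56,-47,-19,-19/3,-5,1,4,7,61,68,78,80,97]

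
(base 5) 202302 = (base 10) 6577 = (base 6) 50241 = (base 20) g8h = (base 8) 14661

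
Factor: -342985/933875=-1*5^(-2)*31^(-1)*241^(-1)*68597^1=-68597/186775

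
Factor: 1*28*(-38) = -1*2^3*7^1*19^1 = -1064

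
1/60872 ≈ 0.0000164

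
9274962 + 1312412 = 10587374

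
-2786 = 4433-7219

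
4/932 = 1/233 ≈ 0.00429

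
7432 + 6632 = 14064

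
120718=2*60359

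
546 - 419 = 127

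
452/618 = 226/309 ≈ 0.731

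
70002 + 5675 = 75677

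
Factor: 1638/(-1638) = -1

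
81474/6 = 13579 = 13579.00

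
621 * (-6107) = -3792447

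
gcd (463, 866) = 1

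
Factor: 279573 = 3^1 * 7^1 * 13313^1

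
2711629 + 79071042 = 81782671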